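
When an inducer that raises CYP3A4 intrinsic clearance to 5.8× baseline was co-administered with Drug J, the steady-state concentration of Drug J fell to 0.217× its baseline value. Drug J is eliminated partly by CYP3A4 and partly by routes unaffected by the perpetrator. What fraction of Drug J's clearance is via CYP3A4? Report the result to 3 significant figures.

0.752

Call the CYP3A4 fraction fm. After the interaction, CL_new/CL_old = fm × 5.8 + (1 − fm).
Steady-state concentration ratio = 1 / (new CL fraction), so new CL fraction = 1 / 0.217 = 4.608.
fm × 5.8 + 1 − fm = 4.608  ⇒  fm × (5.8 − 1) = 3.608  ⇒  fm = 0.752.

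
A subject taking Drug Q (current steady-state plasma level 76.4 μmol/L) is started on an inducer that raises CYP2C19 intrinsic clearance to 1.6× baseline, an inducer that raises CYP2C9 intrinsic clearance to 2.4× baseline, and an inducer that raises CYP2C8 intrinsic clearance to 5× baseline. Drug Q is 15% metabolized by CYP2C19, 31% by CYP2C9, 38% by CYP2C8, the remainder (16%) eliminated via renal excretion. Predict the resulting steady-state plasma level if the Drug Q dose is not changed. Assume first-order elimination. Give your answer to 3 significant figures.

25.1 μmol/L

The CYP2C19 pathway (15% of clearance) increases to 1.6× activity: 0.15 × 1.6 = 0.24.
The CYP2C9 pathway (31% of clearance) increases to 2.4× activity: 0.31 × 2.4 = 0.744.
The CYP2C8 pathway (38% of clearance) increases to 5× activity: 0.38 × 5 = 1.9.
The remaining 16% of clearance is unaffected.
New clearance relative to baseline: 0.24 + 0.744 + 1.9 + 0.16 = 3.044.
Steady-state plasma level ∝ 1/CL: new value = 76.4 / 3.044 = 25.1 μmol/L.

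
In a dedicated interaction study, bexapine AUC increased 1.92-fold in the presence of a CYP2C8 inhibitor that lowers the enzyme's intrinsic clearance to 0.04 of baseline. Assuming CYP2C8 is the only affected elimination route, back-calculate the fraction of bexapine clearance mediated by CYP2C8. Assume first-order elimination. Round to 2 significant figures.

Call the CYP2C8 fraction fm. After the interaction, CL_new/CL_old = fm × 0.04 + (1 − fm).
AUC ratio = 1 / (new CL fraction), so new CL fraction = 1 / 1.92 = 0.5208.
fm × 0.04 + 1 − fm = 0.5208  ⇒  fm × (0.04 − 1) = −0.4792  ⇒  fm = 0.50.

0.50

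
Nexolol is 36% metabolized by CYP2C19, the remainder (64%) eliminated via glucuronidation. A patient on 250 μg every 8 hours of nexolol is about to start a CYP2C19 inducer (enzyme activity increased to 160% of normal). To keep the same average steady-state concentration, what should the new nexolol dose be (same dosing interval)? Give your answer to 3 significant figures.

304 μg

The CYP2C19 pathway (36% of clearance) is boosted to 1.6× activity: 0.36 × 1.6 = 0.576.
The remaining 64% of clearance is unaffected.
New clearance relative to baseline: 0.576 + 0.64 = 1.216.
Css,avg = (dose rate)/CL, so holding Css fixed requires dose ∝ CL: 250 × 1.216 = 304 μg.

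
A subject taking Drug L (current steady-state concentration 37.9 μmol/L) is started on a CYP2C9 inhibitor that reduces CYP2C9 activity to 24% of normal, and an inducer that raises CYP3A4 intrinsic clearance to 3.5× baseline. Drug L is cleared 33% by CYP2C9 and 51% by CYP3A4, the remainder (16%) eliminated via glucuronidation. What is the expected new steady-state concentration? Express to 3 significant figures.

18.7 μmol/L

The CYP2C9 pathway (33% of clearance) is reduced to 0.24× activity: 0.33 × 0.24 = 0.0792.
The CYP3A4 pathway (51% of clearance) rises to 3.5× activity: 0.51 × 3.5 = 1.785.
Non-CYP routes (16%) are unchanged.
New clearance relative to baseline: 0.0792 + 1.785 + 0.16 = 2.0242.
New steady-state concentration = 37.9 / 2.0242 = 18.7 μmol/L (concentration scales inversely with clearance).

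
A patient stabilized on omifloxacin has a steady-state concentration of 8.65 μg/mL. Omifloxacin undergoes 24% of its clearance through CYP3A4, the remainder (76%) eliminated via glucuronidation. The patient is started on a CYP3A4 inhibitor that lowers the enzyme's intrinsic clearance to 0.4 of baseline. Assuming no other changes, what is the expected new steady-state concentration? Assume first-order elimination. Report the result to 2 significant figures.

The CYP3A4 pathway (24% of clearance) drops to 0.4× activity: 0.24 × 0.4 = 0.096.
Non-CYP routes (76%) are unchanged.
Relative clearance = 0.096 + 0.76 = 0.856.
New steady-state concentration = baseline ÷ relative clearance = 8.65 / 0.856 = 10 μg/mL.

10 μg/mL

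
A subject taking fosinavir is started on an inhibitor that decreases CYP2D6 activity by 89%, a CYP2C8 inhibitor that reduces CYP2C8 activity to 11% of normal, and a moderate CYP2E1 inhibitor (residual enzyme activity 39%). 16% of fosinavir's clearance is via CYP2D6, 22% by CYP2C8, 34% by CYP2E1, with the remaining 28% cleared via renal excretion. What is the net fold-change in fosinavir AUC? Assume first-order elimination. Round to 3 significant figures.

2.20

The CYP2D6 pathway (16% of clearance) falls to 0.11× activity: 0.16 × 0.11 = 0.0176.
The CYP2C8 pathway (22% of clearance) falls to 0.11× activity: 0.22 × 0.11 = 0.0242.
The CYP2E1 pathway (34% of clearance) drops to 0.39× activity: 0.34 × 0.39 = 0.1326.
Non-CYP routes (28%) are unchanged.
Relative clearance = 0.0176 + 0.0242 + 0.1326 + 0.28 = 0.4544.
AUC ∝ 1/CL: fold-change = 1 / 0.4544 = 2.20.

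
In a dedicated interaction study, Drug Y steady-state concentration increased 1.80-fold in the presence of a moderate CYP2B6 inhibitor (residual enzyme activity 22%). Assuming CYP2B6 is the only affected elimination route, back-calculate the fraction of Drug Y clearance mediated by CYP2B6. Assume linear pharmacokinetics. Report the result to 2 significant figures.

Let fm be the CYP2B6 fraction. New clearance relative to baseline = fm × 0.22 + (1 − fm).
Steady-state concentration ratio = 1 / (new CL fraction), so new CL fraction = 1 / 1.80 = 0.5556.
fm × 0.22 + 1 − fm = 0.5556  ⇒  fm × (0.22 − 1) = −0.4444  ⇒  fm = 0.57.

0.57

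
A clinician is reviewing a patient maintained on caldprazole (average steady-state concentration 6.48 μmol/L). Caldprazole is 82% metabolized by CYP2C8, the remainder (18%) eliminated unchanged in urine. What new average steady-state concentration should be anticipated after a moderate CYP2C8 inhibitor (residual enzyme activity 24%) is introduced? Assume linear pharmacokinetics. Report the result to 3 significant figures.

The CYP2C8 pathway (82% of clearance) is reduced to 0.24× activity: 0.82 × 0.24 = 0.1968.
Non-CYP routes (18%) are unchanged.
New clearance relative to baseline: 0.1968 + 0.18 = 0.3768.
With dosing unchanged, average steady-state concentration scales as 1/CL: 6.48 / 0.3768 = 17.2 μmol/L.

17.2 μmol/L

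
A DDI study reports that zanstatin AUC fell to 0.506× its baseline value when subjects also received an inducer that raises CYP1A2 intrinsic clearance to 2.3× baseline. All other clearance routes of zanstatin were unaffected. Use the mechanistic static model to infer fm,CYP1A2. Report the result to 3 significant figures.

0.751

Call the CYP1A2 fraction fm. After the interaction, CL_new/CL_old = fm × 2.3 + (1 − fm).
AUC ratio = 1 / (new CL fraction), so new CL fraction = 1 / 0.506 = 1.976.
fm × 2.3 + 1 − fm = 1.976  ⇒  fm × (2.3 − 1) = 0.9763  ⇒  fm = 0.751.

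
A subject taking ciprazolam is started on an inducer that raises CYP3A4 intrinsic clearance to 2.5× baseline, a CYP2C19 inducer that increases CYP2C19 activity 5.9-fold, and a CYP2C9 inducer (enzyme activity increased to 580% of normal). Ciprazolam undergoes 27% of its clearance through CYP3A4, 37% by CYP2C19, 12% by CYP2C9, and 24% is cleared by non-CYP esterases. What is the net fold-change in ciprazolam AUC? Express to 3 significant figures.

0.264

The CYP3A4 pathway (27% of clearance) is boosted to 2.5× activity: 0.27 × 2.5 = 0.675.
The CYP2C19 pathway (37% of clearance) rises to 5.9× activity: 0.37 × 5.9 = 2.183.
The CYP2C9 pathway (12% of clearance) rises to 5.8× activity: 0.12 × 5.8 = 0.696.
Non-CYP routes (24%) are unchanged.
Relative clearance = 0.675 + 2.183 + 0.696 + 0.24 = 3.794.
Because AUC varies inversely with clearance, the combined effect is 1 / 3.794 = 0.264.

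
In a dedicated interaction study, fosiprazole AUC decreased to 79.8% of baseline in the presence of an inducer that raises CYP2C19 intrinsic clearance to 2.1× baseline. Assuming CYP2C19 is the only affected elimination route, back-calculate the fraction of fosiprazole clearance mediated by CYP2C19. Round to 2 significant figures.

Call the CYP2C19 fraction fm. After the interaction, CL_new/CL_old = fm × 2.1 + (1 − fm).
AUC ratio = 1 / (new CL fraction), so new CL fraction = 1 / 0.798 = 1.253.
fm × 2.1 + 1 − fm = 1.253  ⇒  fm × (2.1 − 1) = 0.2531  ⇒  fm = 0.23.

0.23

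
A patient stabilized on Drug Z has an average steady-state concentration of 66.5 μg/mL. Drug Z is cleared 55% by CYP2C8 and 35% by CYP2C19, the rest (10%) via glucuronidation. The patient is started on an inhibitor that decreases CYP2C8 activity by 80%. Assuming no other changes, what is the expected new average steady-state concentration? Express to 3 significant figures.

119 μg/mL

CYP2C8: 0.55 × 0.2 = 0.11
CYP2C19: 0.35 (unchanged)
Other: 0.1 (unchanged)
Relative clearance = 0.11 + 0.35 + 0.1 = 0.56.
Average steady-state concentration ∝ 1/CL, so new value = 66.5 / 0.56 = 119 μg/mL.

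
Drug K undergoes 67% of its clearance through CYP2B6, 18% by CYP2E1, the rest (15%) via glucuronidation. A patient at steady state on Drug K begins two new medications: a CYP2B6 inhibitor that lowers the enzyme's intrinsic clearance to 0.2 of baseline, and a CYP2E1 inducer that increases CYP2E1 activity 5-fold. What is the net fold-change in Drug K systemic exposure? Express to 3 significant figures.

0.845

The CYP2B6 pathway (67% of clearance) is reduced to 0.2× activity: 0.67 × 0.2 = 0.134.
The CYP2E1 pathway (18% of clearance) increases to 5× activity: 0.18 × 5 = 0.9.
The remaining 15% of clearance is unaffected.
Relative clearance = 0.134 + 0.9 + 0.15 = 1.184.
Net systemic exposure ratio = 1 / 1.184 = 0.845.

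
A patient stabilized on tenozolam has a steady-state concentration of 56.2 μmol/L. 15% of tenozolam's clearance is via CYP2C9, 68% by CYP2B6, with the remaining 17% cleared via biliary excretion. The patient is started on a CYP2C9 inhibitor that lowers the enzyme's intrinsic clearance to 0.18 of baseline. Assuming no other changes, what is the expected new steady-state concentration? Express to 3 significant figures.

CYP2C9: 0.15 × 0.18 = 0.027
CYP2B6: 0.68 (unchanged)
Other: 0.17 (unchanged)
CL_new/CL_old = 0.027 + 0.68 + 0.17 = 0.877.
With dosing unchanged, steady-state concentration scales as 1/CL: 56.2 / 0.877 = 64.1 μmol/L.

64.1 μmol/L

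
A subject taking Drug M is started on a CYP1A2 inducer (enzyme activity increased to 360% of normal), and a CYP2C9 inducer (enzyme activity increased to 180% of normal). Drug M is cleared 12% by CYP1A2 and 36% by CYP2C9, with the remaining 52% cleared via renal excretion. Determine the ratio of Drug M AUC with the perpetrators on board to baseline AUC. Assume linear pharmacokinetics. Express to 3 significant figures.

CYP1A2: 0.12 × 3.6 = 0.432
CYP2C9: 0.36 × 1.8 = 0.648
Other: 0.52 (unchanged)
New clearance relative to baseline: 0.432 + 0.648 + 0.52 = 1.6.
Net AUC ratio = 1 / 1.6 = 0.625.

0.625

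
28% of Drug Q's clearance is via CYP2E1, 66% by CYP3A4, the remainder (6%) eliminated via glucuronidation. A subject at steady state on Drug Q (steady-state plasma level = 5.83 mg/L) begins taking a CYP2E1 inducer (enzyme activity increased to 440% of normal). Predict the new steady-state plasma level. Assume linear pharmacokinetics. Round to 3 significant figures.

2.99 mg/L

The CYP2E1 pathway (28% of clearance) increases to 4.4× activity: 0.28 × 4.4 = 1.232.
CYP3A4 (66%) and the residual 6% are unaffected.
New clearance relative to baseline: 1.232 + 0.66 + 0.06 = 1.952.
New steady-state plasma level = baseline ÷ relative clearance = 5.83 / 1.952 = 2.99 mg/L.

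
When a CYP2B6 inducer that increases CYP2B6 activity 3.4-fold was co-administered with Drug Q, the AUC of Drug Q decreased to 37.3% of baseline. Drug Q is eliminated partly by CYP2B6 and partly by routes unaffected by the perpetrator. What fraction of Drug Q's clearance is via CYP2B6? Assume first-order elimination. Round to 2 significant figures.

Let x = fm,CYP2B6. Because AUC ∝ 1/CL, relative clearance rose to 1/0.373 = 2.681.
Setting x·3.4 + (1 − x) = 2.681 and solving: x = (2.681 − 1)/(3.4 − 1) = 0.70.

0.70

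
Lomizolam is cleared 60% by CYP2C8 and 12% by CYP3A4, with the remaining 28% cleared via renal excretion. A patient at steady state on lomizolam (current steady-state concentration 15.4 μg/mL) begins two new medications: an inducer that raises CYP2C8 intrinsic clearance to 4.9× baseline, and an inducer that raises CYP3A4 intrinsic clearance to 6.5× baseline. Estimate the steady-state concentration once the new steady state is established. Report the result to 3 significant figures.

The CYP2C8 pathway (60% of clearance) increases to 4.9× activity: 0.6 × 4.9 = 2.94.
The CYP3A4 pathway (12% of clearance) rises to 6.5× activity: 0.12 × 6.5 = 0.78.
Non-CYP routes (28%) are unchanged.
New clearance relative to baseline: 2.94 + 0.78 + 0.28 = 4.
New steady-state concentration = 15.4 / 4 = 3.85 μg/mL (concentration scales inversely with clearance).

3.85 μg/mL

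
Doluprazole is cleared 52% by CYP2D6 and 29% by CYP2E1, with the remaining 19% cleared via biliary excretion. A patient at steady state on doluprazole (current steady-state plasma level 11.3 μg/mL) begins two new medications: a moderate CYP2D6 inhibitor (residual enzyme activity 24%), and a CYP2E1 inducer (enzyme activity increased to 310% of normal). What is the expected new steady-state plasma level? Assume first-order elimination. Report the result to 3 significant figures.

9.31 μg/mL

The CYP2D6 pathway (52% of clearance) is reduced to 0.24× activity: 0.52 × 0.24 = 0.1248.
The CYP2E1 pathway (29% of clearance) rises to 3.1× activity: 0.29 × 3.1 = 0.899.
The remaining 19% of clearance is unaffected.
New clearance relative to baseline: 0.1248 + 0.899 + 0.19 = 1.2138.
Dividing the baseline by the relative clearance: 11.3 / 1.2138 = 9.31 μg/mL.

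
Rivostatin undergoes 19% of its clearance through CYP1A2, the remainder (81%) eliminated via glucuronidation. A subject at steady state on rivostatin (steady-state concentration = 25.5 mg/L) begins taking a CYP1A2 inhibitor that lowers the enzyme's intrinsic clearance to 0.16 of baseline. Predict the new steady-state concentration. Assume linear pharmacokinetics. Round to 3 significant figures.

30.3 mg/L

The CYP1A2 pathway (19% of clearance) falls to 0.16× activity: 0.19 × 0.16 = 0.0304.
The remaining 81% of clearance is unaffected.
Relative clearance = 0.0304 + 0.81 = 0.8404.
Steady-state concentration ∝ 1/CL, so new value = 25.5 / 0.8404 = 30.3 mg/L.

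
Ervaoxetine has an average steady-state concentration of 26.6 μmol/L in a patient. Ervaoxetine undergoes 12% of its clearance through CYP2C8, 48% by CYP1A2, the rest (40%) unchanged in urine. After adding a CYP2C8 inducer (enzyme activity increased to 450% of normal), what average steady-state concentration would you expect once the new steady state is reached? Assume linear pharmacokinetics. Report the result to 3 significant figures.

18.7 μmol/L

The CYP2C8 pathway (12% of clearance) increases to 4.5× activity: 0.12 × 4.5 = 0.54.
CYP1A2 (48%) and the residual 40% are unaffected.
CL_new/CL_old = 0.54 + 0.48 + 0.4 = 1.42.
New average steady-state concentration = baseline ÷ relative clearance = 26.6 / 1.42 = 18.7 μmol/L.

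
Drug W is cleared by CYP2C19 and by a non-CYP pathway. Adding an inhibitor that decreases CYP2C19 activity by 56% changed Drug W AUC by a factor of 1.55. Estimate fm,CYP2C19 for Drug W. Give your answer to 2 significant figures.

0.63

CL'/CL = 1 / 1.55 = 0.6452
0.44·fm + (1 − fm) = 0.6452
fm = (0.6452 − 1) / (0.44 − 1) = 0.63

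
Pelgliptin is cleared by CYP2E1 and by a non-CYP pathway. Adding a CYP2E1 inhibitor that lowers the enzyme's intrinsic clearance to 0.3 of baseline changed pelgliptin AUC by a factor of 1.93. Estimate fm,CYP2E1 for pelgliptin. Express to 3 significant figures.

0.688

CL'/CL = 1 / 1.93 = 0.5181
0.3·fm + (1 − fm) = 0.5181
fm = (0.5181 − 1) / (0.3 − 1) = 0.688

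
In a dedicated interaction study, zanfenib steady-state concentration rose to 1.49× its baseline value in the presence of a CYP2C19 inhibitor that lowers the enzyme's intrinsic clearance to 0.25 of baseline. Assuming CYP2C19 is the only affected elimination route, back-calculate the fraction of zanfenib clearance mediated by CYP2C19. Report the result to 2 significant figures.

Call the CYP2C19 fraction fm. After the interaction, CL_new/CL_old = fm × 0.25 + (1 − fm).
Steady-state concentration ratio = 1 / (new CL fraction), so new CL fraction = 1 / 1.49 = 0.6711.
fm × 0.25 + 1 − fm = 0.6711  ⇒  fm × (0.25 − 1) = −0.3289  ⇒  fm = 0.44.

0.44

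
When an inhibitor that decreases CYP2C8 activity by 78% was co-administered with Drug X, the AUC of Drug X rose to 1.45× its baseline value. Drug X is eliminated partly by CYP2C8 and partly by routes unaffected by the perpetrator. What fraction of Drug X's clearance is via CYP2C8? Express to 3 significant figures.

0.398

Let x = fm,CYP2C8. Because AUC ∝ 1/CL, relative clearance fell to 1/1.45 = 0.6897.
Only the CYP2C8 route changed, so 0.6897 = x·0.22 + (1 − x), giving x = 0.398.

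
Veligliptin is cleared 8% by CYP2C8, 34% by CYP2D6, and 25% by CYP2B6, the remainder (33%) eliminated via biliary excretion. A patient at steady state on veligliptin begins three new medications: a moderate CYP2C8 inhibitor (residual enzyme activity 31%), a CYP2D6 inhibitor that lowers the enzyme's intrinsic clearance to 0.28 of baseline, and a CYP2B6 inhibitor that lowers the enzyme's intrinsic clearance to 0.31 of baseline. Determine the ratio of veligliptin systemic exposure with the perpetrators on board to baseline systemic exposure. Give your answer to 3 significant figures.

1.90

CYP2C8: 0.08 × 0.31 = 0.0248
CYP2D6: 0.34 × 0.28 = 0.0952
CYP2B6: 0.25 × 0.31 = 0.0775
Other: 0.33 (unchanged)
New clearance relative to baseline: 0.0248 + 0.0952 + 0.0775 + 0.33 = 0.5275.
Net systemic exposure ratio = 1 / 0.5275 = 1.90.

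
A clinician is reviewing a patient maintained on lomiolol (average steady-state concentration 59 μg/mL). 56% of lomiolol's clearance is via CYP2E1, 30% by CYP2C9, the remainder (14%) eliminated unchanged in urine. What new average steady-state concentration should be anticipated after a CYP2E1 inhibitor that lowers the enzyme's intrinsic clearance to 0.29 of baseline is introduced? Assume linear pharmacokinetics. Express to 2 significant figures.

98 μg/mL

The CYP2E1 pathway (56% of clearance) drops to 0.29× activity: 0.56 × 0.29 = 0.1624.
CYP2C9 (30%) and the residual 14% are unaffected.
Relative clearance = 0.1624 + 0.3 + 0.14 = 0.6024.
With dosing unchanged, average steady-state concentration scales as 1/CL: 59 / 0.6024 = 98 μg/mL.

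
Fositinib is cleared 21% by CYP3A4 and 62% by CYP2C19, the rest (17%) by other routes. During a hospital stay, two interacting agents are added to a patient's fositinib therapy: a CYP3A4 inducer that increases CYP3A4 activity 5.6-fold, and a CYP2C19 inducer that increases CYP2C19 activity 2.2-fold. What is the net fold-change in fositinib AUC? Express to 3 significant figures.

0.369

CYP3A4: 0.21 × 5.6 = 1.176
CYP2C19: 0.62 × 2.2 = 1.364
Other: 0.17 (unchanged)
Relative clearance = 1.176 + 1.364 + 0.17 = 2.71.
Net AUC ratio = 1 / 2.71 = 0.369.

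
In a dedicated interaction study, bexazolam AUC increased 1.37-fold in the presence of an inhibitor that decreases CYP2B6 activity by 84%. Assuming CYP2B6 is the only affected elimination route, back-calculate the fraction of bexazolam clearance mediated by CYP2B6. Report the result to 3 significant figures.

0.322

CL'/CL = 1 / 1.37 = 0.7299
0.16·fm + (1 − fm) = 0.7299
fm = (0.7299 − 1) / (0.16 − 1) = 0.322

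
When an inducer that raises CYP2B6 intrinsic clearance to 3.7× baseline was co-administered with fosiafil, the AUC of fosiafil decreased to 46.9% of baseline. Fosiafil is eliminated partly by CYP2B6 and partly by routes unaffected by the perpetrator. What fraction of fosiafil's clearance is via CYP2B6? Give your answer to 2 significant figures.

Write x for the fraction cleared via CYP2B6. The observed AUC change means clearance rose to 1/0.469 = 2.132 of baseline.
Only the CYP2B6 route changed, so 2.132 = x·3.7 + (1 − x), giving x = 0.42.

0.42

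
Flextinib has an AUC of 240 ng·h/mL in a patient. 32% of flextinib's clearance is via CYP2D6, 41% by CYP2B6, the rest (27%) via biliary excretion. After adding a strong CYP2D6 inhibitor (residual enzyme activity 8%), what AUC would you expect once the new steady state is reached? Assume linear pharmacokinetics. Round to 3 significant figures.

340 ng·h/mL

The CYP2D6 pathway (32% of clearance) falls to 0.08× activity: 0.32 × 0.08 = 0.0256.
CYP2B6 (41%) and the residual 27% are unaffected.
New clearance relative to baseline: 0.0256 + 0.41 + 0.27 = 0.7056.
With dosing unchanged, AUC scales as 1/CL: 240 / 0.7056 = 340 ng·h/mL.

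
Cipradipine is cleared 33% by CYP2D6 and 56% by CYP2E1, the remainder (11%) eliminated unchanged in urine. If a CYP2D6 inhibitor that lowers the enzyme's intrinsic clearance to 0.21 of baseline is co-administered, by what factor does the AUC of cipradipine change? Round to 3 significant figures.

The CYP2D6 pathway (33% of clearance) is reduced to 0.21× activity: 0.33 × 0.21 = 0.0693.
CYP2E1 (56%) and the residual 11% are unaffected.
Relative clearance = 0.0693 + 0.56 + 0.11 = 0.7393.
AUC is inversely proportional to clearance, so the fold-change is 1 / 0.7393 = 1.35.

1.35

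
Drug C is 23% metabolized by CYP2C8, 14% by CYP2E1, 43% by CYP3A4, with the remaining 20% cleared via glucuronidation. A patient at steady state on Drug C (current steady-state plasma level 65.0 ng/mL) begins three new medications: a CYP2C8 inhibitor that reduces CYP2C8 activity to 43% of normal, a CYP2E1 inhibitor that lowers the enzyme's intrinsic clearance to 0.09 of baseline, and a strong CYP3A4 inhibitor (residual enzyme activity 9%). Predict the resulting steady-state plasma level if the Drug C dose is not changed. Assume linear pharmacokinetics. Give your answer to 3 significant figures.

186 ng/mL

CYP2C8: 0.23 × 0.43 = 0.0989
CYP2E1: 0.14 × 0.09 = 0.0126
CYP3A4: 0.43 × 0.09 = 0.0387
Other: 0.2 (unchanged)
Relative clearance = 0.0989 + 0.0126 + 0.0387 + 0.2 = 0.3502.
Steady-state plasma level ∝ 1/CL: new value = 65.0 / 0.3502 = 186 ng/mL.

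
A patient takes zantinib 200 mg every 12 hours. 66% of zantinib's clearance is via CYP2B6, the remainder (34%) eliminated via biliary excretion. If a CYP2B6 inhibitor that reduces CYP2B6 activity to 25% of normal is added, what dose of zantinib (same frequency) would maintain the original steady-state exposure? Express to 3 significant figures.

101 mg

The CYP2B6 pathway (66% of clearance) is reduced to 0.25× activity: 0.66 × 0.25 = 0.165.
The remaining 34% of clearance is unaffected.
CL_new/CL_old = 0.165 + 0.34 = 0.505.
To maintain the same steady-state level, dose must scale with clearance: new dose = 200 × 0.505 = 101 mg.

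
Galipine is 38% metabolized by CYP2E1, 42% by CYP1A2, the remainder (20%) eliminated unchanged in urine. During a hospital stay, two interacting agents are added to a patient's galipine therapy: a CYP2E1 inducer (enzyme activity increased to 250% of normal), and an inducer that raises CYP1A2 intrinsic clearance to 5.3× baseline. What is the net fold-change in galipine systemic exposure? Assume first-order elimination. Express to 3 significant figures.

0.296

The CYP2E1 pathway (38% of clearance) is boosted to 2.5× activity: 0.38 × 2.5 = 0.95.
The CYP1A2 pathway (42% of clearance) is boosted to 5.3× activity: 0.42 × 5.3 = 2.226.
Non-CYP routes (20%) are unchanged.
CL_new/CL_old = 0.95 + 2.226 + 0.2 = 3.376.
Net systemic exposure ratio = 1 / 3.376 = 0.296.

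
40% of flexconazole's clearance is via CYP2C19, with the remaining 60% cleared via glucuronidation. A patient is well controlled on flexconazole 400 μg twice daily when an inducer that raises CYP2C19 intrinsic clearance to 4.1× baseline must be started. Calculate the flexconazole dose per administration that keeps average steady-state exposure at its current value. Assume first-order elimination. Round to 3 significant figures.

896 μg

The CYP2C19 pathway (40% of clearance) is boosted to 4.1× activity: 0.4 × 4.1 = 1.64.
Non-CYP routes (60%) are unchanged.
New clearance relative to baseline: 1.64 + 0.6 = 2.24.
Exposure is unchanged when dose changes in proportion to clearance. New dose = 400 μg × 2.24 = 896 μg.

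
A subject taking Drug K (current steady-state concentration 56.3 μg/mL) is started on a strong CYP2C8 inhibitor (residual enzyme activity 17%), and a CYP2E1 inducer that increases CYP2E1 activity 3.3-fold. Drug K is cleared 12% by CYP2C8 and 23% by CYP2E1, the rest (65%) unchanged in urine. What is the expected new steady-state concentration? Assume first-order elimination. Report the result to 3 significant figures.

39.4 μg/mL

CYP2C8: 0.12 × 0.17 = 0.0204
CYP2E1: 0.23 × 3.3 = 0.759
Other: 0.65 (unchanged)
New clearance relative to baseline: 0.0204 + 0.759 + 0.65 = 1.4294.
New steady-state concentration = 56.3 / 1.4294 = 39.4 μg/mL (concentration scales inversely with clearance).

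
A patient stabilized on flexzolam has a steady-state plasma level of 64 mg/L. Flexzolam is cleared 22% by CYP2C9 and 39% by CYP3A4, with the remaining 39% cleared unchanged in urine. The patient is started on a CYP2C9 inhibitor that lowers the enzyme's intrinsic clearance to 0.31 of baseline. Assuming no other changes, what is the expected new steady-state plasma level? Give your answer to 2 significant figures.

75 mg/L

The CYP2C9 pathway (22% of clearance) is reduced to 0.31× activity: 0.22 × 0.31 = 0.0682.
CYP3A4 (39%) and the residual 39% are unaffected.
CL_new/CL_old = 0.0682 + 0.39 + 0.39 = 0.8482.
New steady-state plasma level = baseline ÷ relative clearance = 64 / 0.8482 = 75 mg/L.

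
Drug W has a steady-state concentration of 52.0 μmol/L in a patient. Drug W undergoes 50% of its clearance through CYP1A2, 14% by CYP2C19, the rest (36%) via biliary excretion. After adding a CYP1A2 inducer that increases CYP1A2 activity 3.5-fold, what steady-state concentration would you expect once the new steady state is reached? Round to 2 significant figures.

The CYP1A2 pathway (50% of clearance) is boosted to 3.5× activity: 0.5 × 3.5 = 1.75.
CYP2C19 (14%) and the residual 36% are unaffected.
Relative clearance = 1.75 + 0.14 + 0.36 = 2.25.
Steady-state concentration ∝ 1/CL, so new value = 52.0 / 2.25 = 23 μmol/L.

23 μmol/L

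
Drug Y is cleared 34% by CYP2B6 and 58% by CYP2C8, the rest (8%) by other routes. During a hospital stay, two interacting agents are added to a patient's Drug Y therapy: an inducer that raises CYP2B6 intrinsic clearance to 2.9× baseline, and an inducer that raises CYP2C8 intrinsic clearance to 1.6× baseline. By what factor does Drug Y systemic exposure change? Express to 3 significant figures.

The CYP2B6 pathway (34% of clearance) is boosted to 2.9× activity: 0.34 × 2.9 = 0.986.
The CYP2C8 pathway (58% of clearance) rises to 1.6× activity: 0.58 × 1.6 = 0.928.
The remaining 8% of clearance is unaffected.
Relative clearance = 0.986 + 0.928 + 0.08 = 1.994.
Because systemic exposure varies inversely with clearance, the combined effect is 1 / 1.994 = 0.502.

0.502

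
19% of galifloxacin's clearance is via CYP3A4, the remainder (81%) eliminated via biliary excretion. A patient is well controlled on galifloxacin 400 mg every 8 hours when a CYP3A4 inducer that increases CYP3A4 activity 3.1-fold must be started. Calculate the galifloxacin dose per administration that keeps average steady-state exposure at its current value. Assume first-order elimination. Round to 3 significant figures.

560 mg

The CYP3A4 pathway (19% of clearance) rises to 3.1× activity: 0.19 × 3.1 = 0.589.
The remaining 81% of clearance is unaffected.
CL_new/CL_old = 0.589 + 0.81 = 1.399.
Exposure is unchanged when dose changes in proportion to clearance. New dose = 400 mg × 1.399 = 560 mg.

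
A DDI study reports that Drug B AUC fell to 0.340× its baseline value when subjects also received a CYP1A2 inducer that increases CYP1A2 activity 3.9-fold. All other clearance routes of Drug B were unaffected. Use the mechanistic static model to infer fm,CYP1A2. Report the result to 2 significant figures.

CL'/CL = 1 / 0.340 = 2.941
3.9·fm + (1 − fm) = 2.941
fm = (2.941 − 1) / (3.9 − 1) = 0.67

0.67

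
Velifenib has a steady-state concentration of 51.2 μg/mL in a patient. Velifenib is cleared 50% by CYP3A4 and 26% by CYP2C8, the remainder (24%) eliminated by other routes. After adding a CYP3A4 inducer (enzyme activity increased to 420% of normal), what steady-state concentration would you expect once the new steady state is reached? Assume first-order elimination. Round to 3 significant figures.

The CYP3A4 pathway (50% of clearance) rises to 4.2× activity: 0.5 × 4.2 = 2.1.
CYP2C8 (26%) and the residual 24% are unaffected.
CL_new/CL_old = 2.1 + 0.26 + 0.24 = 2.6.
Steady-state concentration ∝ 1/CL, so new value = 51.2 / 2.6 = 19.7 μg/mL.

19.7 μg/mL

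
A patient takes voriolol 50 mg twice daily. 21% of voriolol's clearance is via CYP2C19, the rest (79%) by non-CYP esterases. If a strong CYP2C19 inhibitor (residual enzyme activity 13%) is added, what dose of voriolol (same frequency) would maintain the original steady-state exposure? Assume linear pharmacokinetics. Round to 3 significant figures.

40.9 mg

CYP2C19: 0.21 × 0.13 = 0.0273
Other: 0.79 (unchanged)
New clearance relative to baseline: 0.0273 + 0.79 = 0.8173.
Css,avg = (dose rate)/CL, so holding Css fixed requires dose ∝ CL: 50 × 0.8173 = 40.9 mg.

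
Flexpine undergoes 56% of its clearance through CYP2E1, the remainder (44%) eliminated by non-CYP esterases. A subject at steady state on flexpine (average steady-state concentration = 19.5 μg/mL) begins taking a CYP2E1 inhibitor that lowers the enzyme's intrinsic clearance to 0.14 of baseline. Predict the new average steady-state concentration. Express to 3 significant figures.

37.6 μg/mL

The CYP2E1 pathway (56% of clearance) is reduced to 0.14× activity: 0.56 × 0.14 = 0.0784.
The remaining 44% of clearance is unaffected.
New clearance relative to baseline: 0.0784 + 0.44 = 0.5184.
Average steady-state concentration ∝ 1/CL, so new value = 19.5 / 0.5184 = 37.6 μg/mL.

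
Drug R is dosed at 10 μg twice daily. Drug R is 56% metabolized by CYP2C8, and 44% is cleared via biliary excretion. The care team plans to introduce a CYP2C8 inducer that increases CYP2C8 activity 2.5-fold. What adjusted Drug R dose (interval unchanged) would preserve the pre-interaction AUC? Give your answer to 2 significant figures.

18 μg

The CYP2C8 pathway (56% of clearance) rises to 2.5× activity: 0.56 × 2.5 = 1.4.
The remaining 44% of clearance is unaffected.
New clearance relative to baseline: 1.4 + 0.44 = 1.84.
Css,avg = (dose rate)/CL, so holding Css fixed requires dose ∝ CL: 10 × 1.84 = 18 μg.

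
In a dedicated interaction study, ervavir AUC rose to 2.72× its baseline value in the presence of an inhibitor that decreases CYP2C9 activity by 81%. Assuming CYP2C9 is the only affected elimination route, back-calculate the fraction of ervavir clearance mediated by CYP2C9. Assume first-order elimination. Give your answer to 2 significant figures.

Call the CYP2C9 fraction fm. After the interaction, CL_new/CL_old = fm × 0.19 + (1 − fm).
AUC ratio = 1 / (new CL fraction), so new CL fraction = 1 / 2.72 = 0.3676.
fm × 0.19 + 1 − fm = 0.3676  ⇒  fm × (0.19 − 1) = −0.6324  ⇒  fm = 0.78.

0.78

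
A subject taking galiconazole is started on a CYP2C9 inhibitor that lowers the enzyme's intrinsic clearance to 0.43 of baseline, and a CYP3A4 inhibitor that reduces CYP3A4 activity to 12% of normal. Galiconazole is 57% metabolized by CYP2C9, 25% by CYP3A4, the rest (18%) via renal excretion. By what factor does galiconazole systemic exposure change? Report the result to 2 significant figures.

2.2

The CYP2C9 pathway (57% of clearance) drops to 0.43× activity: 0.57 × 0.43 = 0.2451.
The CYP3A4 pathway (25% of clearance) falls to 0.12× activity: 0.25 × 0.12 = 0.03.
Non-CYP routes (18%) are unchanged.
CL_new/CL_old = 0.2451 + 0.03 + 0.18 = 0.4551.
Because systemic exposure varies inversely with clearance, the combined effect is 1 / 0.4551 = 2.2.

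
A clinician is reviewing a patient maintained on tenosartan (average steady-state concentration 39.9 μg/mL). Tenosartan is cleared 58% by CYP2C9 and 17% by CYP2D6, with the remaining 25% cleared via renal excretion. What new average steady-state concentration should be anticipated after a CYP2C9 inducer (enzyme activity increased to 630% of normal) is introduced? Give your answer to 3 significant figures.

The CYP2C9 pathway (58% of clearance) is boosted to 6.3× activity: 0.58 × 6.3 = 3.654.
CYP2D6 (17%) and the residual 25% are unaffected.
New clearance relative to baseline: 3.654 + 0.17 + 0.25 = 4.074.
Average steady-state concentration ∝ 1/CL, so new value = 39.9 / 4.074 = 9.79 μg/mL.

9.79 μg/mL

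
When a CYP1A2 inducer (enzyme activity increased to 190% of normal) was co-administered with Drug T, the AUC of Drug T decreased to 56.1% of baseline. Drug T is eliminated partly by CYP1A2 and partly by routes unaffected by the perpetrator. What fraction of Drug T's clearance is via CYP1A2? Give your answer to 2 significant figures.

0.87

CL'/CL = 1 / 0.561 = 1.783
1.9·fm + (1 − fm) = 1.783
fm = (1.783 − 1) / (1.9 − 1) = 0.87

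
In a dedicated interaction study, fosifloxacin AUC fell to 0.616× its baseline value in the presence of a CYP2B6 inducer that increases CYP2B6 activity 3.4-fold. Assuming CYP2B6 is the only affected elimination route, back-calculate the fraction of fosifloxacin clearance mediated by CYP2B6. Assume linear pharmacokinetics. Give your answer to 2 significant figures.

0.26

Let fm be the CYP2B6 fraction. New clearance relative to baseline = fm × 3.4 + (1 − fm).
AUC ratio = 1 / (new CL fraction), so new CL fraction = 1 / 0.616 = 1.623.
fm × 3.4 + 1 − fm = 1.623  ⇒  fm × (3.4 − 1) = 0.6234  ⇒  fm = 0.26.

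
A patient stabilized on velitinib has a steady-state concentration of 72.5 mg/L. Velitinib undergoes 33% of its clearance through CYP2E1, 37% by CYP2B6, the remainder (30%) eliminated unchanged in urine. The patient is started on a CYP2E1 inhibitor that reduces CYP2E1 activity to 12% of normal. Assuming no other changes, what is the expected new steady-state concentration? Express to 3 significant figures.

102 mg/L

CYP2E1: 0.33 × 0.12 = 0.0396
CYP2B6: 0.37 (unchanged)
Other: 0.3 (unchanged)
New clearance relative to baseline: 0.0396 + 0.37 + 0.3 = 0.7096.
With dosing unchanged, steady-state concentration scales as 1/CL: 72.5 / 0.7096 = 102 mg/L.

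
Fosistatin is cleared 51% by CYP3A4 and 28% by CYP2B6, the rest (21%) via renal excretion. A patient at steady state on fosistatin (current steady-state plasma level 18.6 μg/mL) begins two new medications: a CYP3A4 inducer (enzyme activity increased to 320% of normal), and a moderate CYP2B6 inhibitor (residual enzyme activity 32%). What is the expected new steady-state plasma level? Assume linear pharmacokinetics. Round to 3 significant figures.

9.63 μg/mL

The CYP3A4 pathway (51% of clearance) increases to 3.2× activity: 0.51 × 3.2 = 1.632.
The CYP2B6 pathway (28% of clearance) is reduced to 0.32× activity: 0.28 × 0.32 = 0.0896.
Non-CYP routes (21%) are unchanged.
CL_new/CL_old = 1.632 + 0.0896 + 0.21 = 1.9316.
Steady-state plasma level ∝ 1/CL: new value = 18.6 / 1.9316 = 9.63 μg/mL.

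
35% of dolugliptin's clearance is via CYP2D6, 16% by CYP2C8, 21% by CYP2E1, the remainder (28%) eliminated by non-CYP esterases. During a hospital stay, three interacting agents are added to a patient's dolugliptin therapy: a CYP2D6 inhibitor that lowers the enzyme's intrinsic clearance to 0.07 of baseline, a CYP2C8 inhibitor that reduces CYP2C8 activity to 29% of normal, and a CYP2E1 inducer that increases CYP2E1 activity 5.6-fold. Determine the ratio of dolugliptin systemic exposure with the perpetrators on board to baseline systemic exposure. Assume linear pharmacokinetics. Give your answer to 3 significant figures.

The CYP2D6 pathway (35% of clearance) is reduced to 0.07× activity: 0.35 × 0.07 = 0.0245.
The CYP2C8 pathway (16% of clearance) is reduced to 0.29× activity: 0.16 × 0.29 = 0.0464.
The CYP2E1 pathway (21% of clearance) is boosted to 5.6× activity: 0.21 × 5.6 = 1.176.
The remaining 28% of clearance is unaffected.
New clearance relative to baseline: 0.0245 + 0.0464 + 1.176 + 0.28 = 1.5269.
Net systemic exposure ratio = 1 / 1.5269 = 0.655.

0.655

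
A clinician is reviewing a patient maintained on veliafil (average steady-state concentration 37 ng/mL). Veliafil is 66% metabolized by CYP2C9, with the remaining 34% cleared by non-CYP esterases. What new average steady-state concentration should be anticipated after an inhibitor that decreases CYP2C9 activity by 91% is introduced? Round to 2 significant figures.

CYP2C9: 0.66 × 0.09 = 0.0594
Other: 0.34 (unchanged)
New clearance relative to baseline: 0.0594 + 0.34 = 0.3994.
Average steady-state concentration ∝ 1/CL, so new value = 37 / 0.3994 = 93 ng/mL.

93 ng/mL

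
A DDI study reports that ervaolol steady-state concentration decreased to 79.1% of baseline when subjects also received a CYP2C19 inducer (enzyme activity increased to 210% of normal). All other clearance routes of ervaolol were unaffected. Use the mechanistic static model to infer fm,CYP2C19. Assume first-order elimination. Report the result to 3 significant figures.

Write x for the fraction cleared via CYP2C19. The observed steady-state concentration change means clearance rose to 1/0.791 = 1.264 of baseline.
Only the CYP2C19 route changed, so 1.264 = x·2.1 + (1 − x), giving x = 0.240.

0.240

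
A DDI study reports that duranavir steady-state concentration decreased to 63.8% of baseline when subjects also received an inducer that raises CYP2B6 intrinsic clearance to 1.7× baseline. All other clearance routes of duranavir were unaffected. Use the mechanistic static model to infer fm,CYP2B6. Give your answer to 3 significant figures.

Call the CYP2B6 fraction fm. After the interaction, CL_new/CL_old = fm × 1.7 + (1 − fm).
Steady-state concentration ratio = 1 / (new CL fraction), so new CL fraction = 1 / 0.638 = 1.567.
fm × 1.7 + 1 − fm = 1.567  ⇒  fm × (1.7 − 1) = 0.5674  ⇒  fm = 0.811.

0.811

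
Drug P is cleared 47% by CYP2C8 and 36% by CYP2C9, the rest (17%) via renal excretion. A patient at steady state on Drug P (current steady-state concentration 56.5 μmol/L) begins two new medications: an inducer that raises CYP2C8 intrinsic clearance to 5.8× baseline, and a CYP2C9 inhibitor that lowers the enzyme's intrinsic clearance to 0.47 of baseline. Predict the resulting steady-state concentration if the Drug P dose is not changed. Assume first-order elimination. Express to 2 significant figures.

18 μmol/L

The CYP2C8 pathway (47% of clearance) increases to 5.8× activity: 0.47 × 5.8 = 2.726.
The CYP2C9 pathway (36% of clearance) drops to 0.47× activity: 0.36 × 0.47 = 0.1692.
The remaining 17% of clearance is unaffected.
CL_new/CL_old = 2.726 + 0.1692 + 0.17 = 3.0652.
Dividing the baseline by the relative clearance: 56.5 / 3.0652 = 18 μmol/L.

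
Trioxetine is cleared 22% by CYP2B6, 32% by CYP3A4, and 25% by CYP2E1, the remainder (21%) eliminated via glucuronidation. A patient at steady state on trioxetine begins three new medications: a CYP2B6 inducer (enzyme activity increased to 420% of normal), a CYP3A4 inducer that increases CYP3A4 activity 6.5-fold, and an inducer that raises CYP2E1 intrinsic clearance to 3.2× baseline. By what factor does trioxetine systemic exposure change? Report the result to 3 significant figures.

0.249

CYP2B6: 0.22 × 4.2 = 0.924
CYP3A4: 0.32 × 6.5 = 2.08
CYP2E1: 0.25 × 3.2 = 0.8
Other: 0.21 (unchanged)
New clearance relative to baseline: 0.924 + 2.08 + 0.8 + 0.21 = 4.014.
Because systemic exposure varies inversely with clearance, the combined effect is 1 / 4.014 = 0.249.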